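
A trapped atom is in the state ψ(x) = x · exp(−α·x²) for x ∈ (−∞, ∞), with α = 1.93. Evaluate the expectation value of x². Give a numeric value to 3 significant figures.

0.389

⟨x²⟩ = ∫ x²·|ψ|² dx / ∫|ψ|² dx (integrals over the domain).
Expand each integrand as polynomial × e^(−2αx²) and use ∫x^(2j)·e^(−2αx²) dx = (2j−1)!!/(4α)^j · √(π/(2α)), odd powers → 0; here √(π/(2α)) = 0.90216.
State is unnormalized: ∫|ψ|² dx = 0.11686, and ∫ψ*·x²·ψ dx = 0.045412, so ⟨x²⟩ = 0.045412 / 0.11686.
⟨x²⟩ = 0.38860.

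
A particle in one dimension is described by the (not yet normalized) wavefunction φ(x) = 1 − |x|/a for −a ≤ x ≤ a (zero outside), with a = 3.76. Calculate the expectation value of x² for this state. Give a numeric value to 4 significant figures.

1.414

⟨x²⟩ = ∫ x²·|φ|² dx / ∫|φ|² dx (integrals over the domain).
φ is even, so ∫ over [−a, a] = 2∫₀ᵃ with φ = 1 − x/a there: ∫₀ᵃ (1 − x/a)² dx = a/3, ∫₀ᵃ x²(1 − x/a)² dx = a³/30, ∫₀ᵃ x⁴(1 − x/a)² dx = a⁵/105.
State is unnormalized: ∫|φ|² dx = 2.5067, and ∫φ*·x²·φ dx = 3.5438, so ⟨x²⟩ = 3.5438 / 2.5067.
⟨x²⟩ = 1.4138.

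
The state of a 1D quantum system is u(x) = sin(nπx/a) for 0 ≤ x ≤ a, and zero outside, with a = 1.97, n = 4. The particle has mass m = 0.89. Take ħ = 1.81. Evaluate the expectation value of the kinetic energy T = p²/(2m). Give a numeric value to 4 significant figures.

74.89

T = −(ħ²/2m) d²/dx², so ⟨T⟩ = −(ħ²/2m) ∫ u*·u'' dx / ∫|u|² dx; with m = 0.89.
d/dx sin(nπx/a) = (nπ/a)·cos(nπx/a) and d²/dx² sin(nπx/a) = −(nπ/a)²·sin(nπx/a); on 0 ≤ x ≤ a, ∫sin²(nπx/a) dx = a/2 and ∫sin(nπx/a)·cos(nπx/a) dx = 0.
State is unnormalized: ∫|u|² dx = 0.98500, and ∫u*·(−ħ²/2m · u'') dx = 73.767, so ⟨T⟩ = 73.767 / 0.98500.
⟨T⟩ = 74.890.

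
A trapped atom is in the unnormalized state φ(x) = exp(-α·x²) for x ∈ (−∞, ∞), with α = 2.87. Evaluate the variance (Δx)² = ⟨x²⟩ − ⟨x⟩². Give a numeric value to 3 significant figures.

Compute ⟨x⟩ and ⟨x²⟩ separately, then (Δx)² = ⟨x²⟩ − ⟨x⟩².
Gaussian moments: ∫x^(2j)·e^(−2αx²) dx = (2j−1)!!/(4α)^j · √(π/(2α)), odd powers integrate to 0; here √(π/(2α)) = 0.73981.
Normalization: ∫|φ|² dx = 0.73981.
⟨x⟩ = 0.0000 and ⟨x²⟩ = 0.087108.
(Δx)² = 0.087108 − (0.0000)² = 0.087108.

0.0871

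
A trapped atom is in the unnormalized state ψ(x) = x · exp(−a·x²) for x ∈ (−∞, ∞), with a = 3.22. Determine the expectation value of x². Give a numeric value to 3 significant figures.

⟨x²⟩ = ∫ x²·|ψ|² dx / ∫|ψ|² dx (integrals over the domain).
Expand each integrand as polynomial × e^(−2ax²) and use ∫x^(2j)·e^(−2ax²) dx = (2j−1)!!/(4a)^j · √(π/(2a)), odd powers → 0; here √(π/(2a)) = 0.69844.
State is unnormalized: ∫|ψ|² dx = 0.054227, and ∫ψ*·x²·ψ dx = 0.012631, so ⟨x²⟩ = 0.012631 / 0.054227.
⟨x²⟩ = 0.23292.

0.233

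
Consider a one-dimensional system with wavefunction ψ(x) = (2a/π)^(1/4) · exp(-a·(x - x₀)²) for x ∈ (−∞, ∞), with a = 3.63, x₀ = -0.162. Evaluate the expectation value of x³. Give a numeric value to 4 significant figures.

⟨x³⟩ = ∫ x³·|ψ|² dx (integrals over the domain).
Gaussian moments (u = x − x₀): ∫u^(2j)·e^(−2au²) du = (2j−1)!!/(4a)^j · √(π/(2a)), odd powers integrate to 0; here √(π/(2a)) = 0.65782.
⟨x³⟩ = -0.037723.

-0.03772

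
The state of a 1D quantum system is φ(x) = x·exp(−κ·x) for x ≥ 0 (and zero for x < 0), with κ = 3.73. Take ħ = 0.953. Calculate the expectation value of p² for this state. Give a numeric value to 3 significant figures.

12.6

p² φ = −ħ² d²φ/dx²; ⟨p²⟩ = −ħ² ∫ φ*·φ'' dx / ∫|φ|² dx.
Differentiate x·exp(−κ·x) with the product rule; every integrand then reduces to terms xʲ·e^(−2κx) on [0, ∞), with ∫₀^∞ xʲ·e^(−2κx) dx = j!/(2κ)^(j+1).
State is unnormalized: ∫|φ|² dx = 0.0048174, and ∫φ*·(−ħ² φ'') dx = 0.060872, so ⟨p²⟩ = 0.060872 / 0.0048174.
⟨p²⟩ = 12.636.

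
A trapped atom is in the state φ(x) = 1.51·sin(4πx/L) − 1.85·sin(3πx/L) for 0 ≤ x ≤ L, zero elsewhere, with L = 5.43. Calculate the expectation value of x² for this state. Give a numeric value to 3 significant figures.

15.4

⟨x²⟩ = ∫ x²·|φ|² dx / ∫|φ|² dx (integrals over the domain).
On 0 ≤ x ≤ L (j ≠ l): ∫sin²(jπx/L) dx = L/2, ∫sin(jπx/L)·sin(lπx/L) dx = 0; diagonal moments ∫x·sin²(jπx/L) dx = L²/4, ∫x²·sin²(jπx/L) dx = L³·(1/6 − 1/(4j²π²)); cross terms ∫x·sin(jπx/L)·sin(lπx/L) dx = 0 for j + l even and −4jlL²/(π²(j² − l²)²) for j + l odd, ∫x²·sin(jπx/L)·sin(lπx/L) dx = (−1)^(j+l)·4jlL³/(π²(j² − l²)²); higher powers the same way via product-to-sum and parts.
State is unnormalized: ∫|φ|² dx = 15.483, and ∫φ*·x²·φ dx = 238.83, so ⟨x²⟩ = 238.83 / 15.483.
⟨x²⟩ = 15.426.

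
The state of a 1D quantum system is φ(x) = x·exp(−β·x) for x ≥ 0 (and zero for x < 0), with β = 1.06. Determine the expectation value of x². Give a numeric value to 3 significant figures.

2.67

⟨x²⟩ = ∫ x²·|φ|² dx / ∫|φ|² dx (integrals over the domain).
Every integrand reduces to terms xʲ·e^(−2βx) on [0, ∞); use ∫₀^∞ xʲ·e^(−2βx) dx = j!/(2β)^(j+1).
State is unnormalized: ∫|φ|² dx = 0.20990, and ∫φ*·x²·φ dx = 0.56044, so ⟨x²⟩ = 0.56044 / 0.20990.
⟨x²⟩ = 2.6700.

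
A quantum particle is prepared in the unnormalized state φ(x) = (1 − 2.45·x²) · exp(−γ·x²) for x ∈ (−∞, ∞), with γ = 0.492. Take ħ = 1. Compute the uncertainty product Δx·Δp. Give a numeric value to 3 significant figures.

2.45

Δx = √(⟨x²⟩−⟨x⟩²), Δp = √(⟨p²⟩−⟨p⟩²).
Expand each integrand as polynomial × e^(−2γx²) and use ∫x^(2j)·e^(−2γx²) dx = (2j−1)!!/(4γ)^j · √(π/(2γ)), odd powers → 0; here √(π/(2γ)) = 1.7868. Differentiate with the product rule, d/dx e^(−γx²) = −2γx·e^(−γx²).
Normalization: ∫|φ|² dx = 5.6456.
⟨x⟩ = 0.0000, ⟨x²⟩ = 2.6982 ⇒ Δx = 1.6426.
⟨p⟩ = 0.0000, ⟨p²⟩ = 2.2327 ⇒ Δp = 1.4942.
Δx·Δp = 2.4545.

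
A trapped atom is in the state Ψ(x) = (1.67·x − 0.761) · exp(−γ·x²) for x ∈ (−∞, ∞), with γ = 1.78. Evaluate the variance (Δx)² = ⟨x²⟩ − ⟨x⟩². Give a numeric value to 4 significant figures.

Compute ⟨x⟩ and ⟨x²⟩ separately, then (Δx)² = ⟨x²⟩ − ⟨x⟩².
Expand each integrand as polynomial × e^(−2γx²) and use ∫x^(2j)·e^(−2γx²) dx = (2j−1)!!/(4γ)^j · √(π/(2γ)), odd powers → 0; here √(π/(2γ)) = 0.93940.
Normalization: ∫|Ψ|² dx = 0.91199.
⟨x⟩ = -0.36772 and ⟨x²⟩ = 0.25378.
(Δx)² = 0.25378 − (-0.36772)² = 0.11857.

0.1186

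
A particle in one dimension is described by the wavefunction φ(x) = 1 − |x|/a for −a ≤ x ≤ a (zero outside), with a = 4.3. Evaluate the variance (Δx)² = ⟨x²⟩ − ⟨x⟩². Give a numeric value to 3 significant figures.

1.85

Compute ⟨x⟩ and ⟨x²⟩ separately, then (Δx)² = ⟨x²⟩ − ⟨x⟩².
φ is even, so ∫ over [−a, a] = 2∫₀ᵃ with φ = 1 − x/a there: ∫₀ᵃ (1 − x/a)² dx = a/3, ∫₀ᵃ x²(1 − x/a)² dx = a³/30, ∫₀ᵃ x⁴(1 − x/a)² dx = a⁵/105.
Normalization: ∫|φ|² dx = 2.8667.
⟨x⟩ = 0.0000 and ⟨x²⟩ = 1.8490.
(Δx)² = 1.8490 − (0.0000)² = 1.8490.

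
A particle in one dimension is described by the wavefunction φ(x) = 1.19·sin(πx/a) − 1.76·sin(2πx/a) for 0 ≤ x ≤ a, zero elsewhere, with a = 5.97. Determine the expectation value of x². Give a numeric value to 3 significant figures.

17.0

⟨x²⟩ = ∫ x²·|φ|² dx / ∫|φ|² dx (integrals over the domain).
On 0 ≤ x ≤ a (j ≠ l): ∫sin²(jπx/a) dx = a/2, ∫sin(jπx/a)·sin(lπx/a) dx = 0; diagonal moments ∫x·sin²(jπx/a) dx = a²/4, ∫x²·sin²(jπx/a) dx = a³·(1/6 − 1/(4j²π²)); cross terms ∫x·sin(jπx/a)·sin(lπx/a) dx = 0 for j + l even and −4jla²/(π²(j² − l²)²) for j + l odd, ∫x²·sin(jπx/a)·sin(lπx/a) dx = (−1)^(j+l)·4jla³/(π²(j² − l²)²); higher powers the same way via product-to-sum and parts.
State is unnormalized: ∫|φ|² dx = 13.473, and ∫φ*·x²·φ dx = 228.53, so ⟨x²⟩ = 228.53 / 13.473.
⟨x²⟩ = 16.962.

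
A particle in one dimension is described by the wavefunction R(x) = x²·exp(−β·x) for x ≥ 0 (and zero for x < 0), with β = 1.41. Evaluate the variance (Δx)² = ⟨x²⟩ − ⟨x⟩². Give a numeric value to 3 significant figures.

0.629

Compute ⟨x⟩ and ⟨x²⟩ separately, then (Δx)² = ⟨x²⟩ − ⟨x⟩².
Every integrand reduces to terms xʲ·e^(−2βx) on [0, ∞); use ∫₀^∞ xʲ·e^(−2βx) dx = j!/(2β)^(j+1).
Normalization: ∫|R|² dx = 0.13458.
⟨x⟩ = 1.7730 and ⟨x²⟩ = 3.7724.
(Δx)² = 3.7724 − (1.7730)² = 0.62874.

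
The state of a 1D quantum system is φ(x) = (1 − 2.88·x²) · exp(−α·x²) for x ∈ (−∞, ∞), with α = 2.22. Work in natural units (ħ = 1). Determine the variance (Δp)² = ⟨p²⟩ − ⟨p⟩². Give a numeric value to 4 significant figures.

Compute ⟨p⟩ and ⟨p²⟩ separately; (Δp)² = ⟨p²⟩ − ⟨p⟩².
Expand each integrand as polynomial × e^(−2αx²) and use ∫x^(2j)·e^(−2αx²) dx = (2j−1)!!/(4α)^j · √(π/(2α)), odd powers → 0; here √(π/(2α)) = 0.84117. Differentiate with the product rule, d/dx e^(−αx²) = −2αx·e^(−αx²).
Normalization: ∫|φ|² dx = 0.56098.
⟨p⟩ = 0.0000 and ⟨p²⟩ = 7.9390.
(Δp)² = 7.9390 − (0.0000)² = 7.9390.

7.939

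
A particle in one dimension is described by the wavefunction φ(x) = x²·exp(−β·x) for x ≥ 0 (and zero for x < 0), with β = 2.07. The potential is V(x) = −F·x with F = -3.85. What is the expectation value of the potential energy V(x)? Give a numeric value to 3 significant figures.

⟨V⟩ = ∫ V(x)·|φ|² dx / ∫|φ|² dx.
Every integrand reduces to terms xʲ·e^(−2βx) on [0, ∞); use ∫₀^∞ xʲ·e^(−2βx) dx = j!/(2β)^(j+1).
State is unnormalized: ∫|φ|² dx = 0.019734, and ∫φ*·V(x)·φ dx = 0.091757, so ⟨V⟩ = 0.091757 / 0.019734.
⟨V⟩ = 4.6498.

4.65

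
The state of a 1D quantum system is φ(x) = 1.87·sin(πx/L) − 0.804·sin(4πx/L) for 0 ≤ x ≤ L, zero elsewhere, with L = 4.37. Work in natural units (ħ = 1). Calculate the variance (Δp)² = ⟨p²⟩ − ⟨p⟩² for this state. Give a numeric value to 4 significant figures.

1.726

Compute ⟨p⟩ and ⟨p²⟩ separately; (Δp)² = ⟨p²⟩ − ⟨p⟩².
d²/dx² sin(jπx/L) = −(jπ/L)²·sin(jπx/L); on 0 ≤ x ≤ L, ∫sin²(jπx/L) dx = L/2 and ∫sin(jπx/L)·sin(lπx/L) dx = 0 for j ≠ l, so only diagonal terms survive in ∫|φ|² and ∫φ·φ″; ∫φ·φ′ dx = [φ²/2] between the walls = 0.
Normalization: ∫|φ|² dx = 9.0531.
⟨p⟩ = 0.0000 and ⟨p²⟩ = 1.7263.
(Δp)² = 1.7263 − (0.0000)² = 1.7263.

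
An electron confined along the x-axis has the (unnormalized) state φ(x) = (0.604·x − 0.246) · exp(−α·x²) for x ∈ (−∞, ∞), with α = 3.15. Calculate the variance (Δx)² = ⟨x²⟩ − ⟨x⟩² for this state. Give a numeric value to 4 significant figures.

0.06124

Compute ⟨x⟩ and ⟨x²⟩ separately, then (Δx)² = ⟨x²⟩ − ⟨x⟩².
Expand each integrand as polynomial × e^(−2αx²) and use ∫x^(2j)·e^(−2αx²) dx = (2j−1)!!/(4α)^j · √(π/(2α)), odd powers → 0; here √(π/(2α)) = 0.70616.
Normalization: ∫|φ|² dx = 0.063180.
⟨x⟩ = -0.26361 and ⟨x²⟩ = 0.13073.
(Δx)² = 0.13073 − (-0.26361)² = 0.061244.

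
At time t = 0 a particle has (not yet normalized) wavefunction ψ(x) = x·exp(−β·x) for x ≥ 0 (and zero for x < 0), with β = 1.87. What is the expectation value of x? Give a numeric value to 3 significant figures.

⟨x⟩ = ∫ x·|ψ|² dx / ∫|ψ|² dx (integrals over the domain).
Every integrand reduces to terms xʲ·e^(−2βx) on [0, ∞); use ∫₀^∞ xʲ·e^(−2βx) dx = j!/(2β)^(j+1).
State is unnormalized: ∫|ψ|² dx = 0.038231, and ∫ψ*·x·ψ dx = 0.030667, so ⟨x⟩ = 0.030667 / 0.038231.
⟨x⟩ = 0.80214.

0.802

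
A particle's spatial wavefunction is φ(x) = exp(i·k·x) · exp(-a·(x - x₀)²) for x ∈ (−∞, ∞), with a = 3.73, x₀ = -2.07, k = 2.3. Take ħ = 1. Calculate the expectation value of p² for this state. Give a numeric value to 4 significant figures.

9.020

p² φ = −ħ² d²φ/dx²; ⟨p²⟩ = −ħ² ∫ φ*·φ'' dx / ∫|φ|² dx.
Gaussian moments (u = x − x₀): ∫u^(2j)·e^(−2au²) du = (2j−1)!!/(4a)^j · √(π/(2a)), odd powers integrate to 0; here √(π/(2a)) = 0.64894. Derivatives: φ′ = (ik − 2au)·φ, φ″ = ((ik − 2au)² − 2a)·φ; the odd-in-u pieces drop out.
State is unnormalized: ∫|φ|² dx = 0.64894, and ∫φ*·(−ħ² φ'') dx = 5.8535, so ⟨p²⟩ = 5.8535 / 0.64894.
⟨p²⟩ = 9.0200.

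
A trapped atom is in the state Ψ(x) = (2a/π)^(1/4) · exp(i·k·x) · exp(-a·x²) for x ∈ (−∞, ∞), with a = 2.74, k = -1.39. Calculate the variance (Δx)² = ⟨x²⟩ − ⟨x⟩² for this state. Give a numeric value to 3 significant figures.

0.0912

Compute ⟨x⟩ and ⟨x²⟩ separately, then (Δx)² = ⟨x²⟩ − ⟨x⟩².
Gaussian moments: ∫x^(2j)·e^(−2ax²) dx = (2j−1)!!/(4a)^j · √(π/(2a)), odd powers integrate to 0; here √(π/(2a)) = 0.75715.
⟨x⟩ = 0.0000 and ⟨x²⟩ = 0.091241.
(Δx)² = 0.091241 − (0.0000)² = 0.091241.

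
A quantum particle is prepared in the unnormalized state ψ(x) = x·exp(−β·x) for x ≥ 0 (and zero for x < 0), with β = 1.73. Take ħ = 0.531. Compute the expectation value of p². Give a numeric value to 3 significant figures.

0.844

p² ψ = −ħ² d²ψ/dx²; ⟨p²⟩ = −ħ² ∫ ψ*·ψ'' dx / ∫|ψ|² dx.
Differentiate x·exp(−β·x) with the product rule; every integrand then reduces to terms xʲ·e^(−2βx) on [0, ∞), with ∫₀^∞ xʲ·e^(−2βx) dx = j!/(2β)^(j+1).
State is unnormalized: ∫|ψ|² dx = 0.048284, and ∫ψ*·(−ħ² ψ'') dx = 0.040746, so ⟨p²⟩ = 0.040746 / 0.048284.
⟨p²⟩ = 0.84388.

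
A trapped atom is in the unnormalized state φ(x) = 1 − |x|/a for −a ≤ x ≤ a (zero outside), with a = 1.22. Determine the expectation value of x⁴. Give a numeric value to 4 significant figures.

⟨x⁴⟩ = ∫ x⁴·|φ|² dx / ∫|φ|² dx (integrals over the domain).
φ is even, so ∫ over [−a, a] = 2∫₀ᵃ with φ = 1 − x/a there: ∫₀ᵃ (1 − x/a)² dx = a/3, ∫₀ᵃ x²(1 − x/a)² dx = a³/30, ∫₀ᵃ x⁴(1 − x/a)² dx = a⁵/105.
State is unnormalized: ∫|φ|² dx = 0.81333, and ∫φ*·x⁴·φ dx = 0.051480, so ⟨x⁴⟩ = 0.051480 / 0.81333.
⟨x⁴⟩ = 0.063295.

0.06330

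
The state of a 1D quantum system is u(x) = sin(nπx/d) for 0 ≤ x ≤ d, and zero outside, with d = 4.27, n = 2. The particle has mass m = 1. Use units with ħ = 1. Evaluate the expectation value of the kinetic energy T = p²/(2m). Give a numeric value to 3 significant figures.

1.08

T = −(ħ²/2m) d²/dx², so ⟨T⟩ = −(ħ²/2m) ∫ u*·u'' dx / ∫|u|² dx; with m = 1.
d/dx sin(nπx/d) = (nπ/d)·cos(nπx/d) and d²/dx² sin(nπx/d) = −(nπ/d)²·sin(nπx/d); on 0 ≤ x ≤ d, ∫sin²(nπx/d) dx = d/2 and ∫sin(nπx/d)·cos(nπx/d) dx = 0.
State is unnormalized: ∫|u|² dx = 2.1350, and ∫u*·(−ħ²/2m · u'') dx = 2.3114, so ⟨T⟩ = 2.3114 / 2.1350.
⟨T⟩ = 1.0826.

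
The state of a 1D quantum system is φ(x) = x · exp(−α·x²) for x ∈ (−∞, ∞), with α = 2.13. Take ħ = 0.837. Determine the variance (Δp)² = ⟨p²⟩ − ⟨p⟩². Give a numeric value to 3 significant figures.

Compute ⟨p⟩ and ⟨p²⟩ separately; (Δp)² = ⟨p²⟩ − ⟨p⟩².
Expand each integrand as polynomial × e^(−2αx²) and use ∫x^(2j)·e^(−2αx²) dx = (2j−1)!!/(4α)^j · √(π/(2α)), odd powers → 0; here √(π/(2α)) = 0.85876. Differentiate with the product rule, d/dx e^(−αx²) = −2αx·e^(−αx²).
Normalization: ∫|φ|² dx = 0.10079.
⟨p⟩ = 0.0000 and ⟨p²⟩ = 4.4766.
(Δp)² = 4.4766 − (0.0000)² = 4.4766.

4.48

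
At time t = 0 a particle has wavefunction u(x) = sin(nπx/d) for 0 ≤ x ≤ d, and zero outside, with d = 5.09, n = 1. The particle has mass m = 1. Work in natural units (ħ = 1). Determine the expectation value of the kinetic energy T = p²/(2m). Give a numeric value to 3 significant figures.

0.190

T = −(ħ²/2m) d²/dx², so ⟨T⟩ = −(ħ²/2m) ∫ u*·u'' dx / ∫|u|² dx; with m = 1.
d/dx sin(nπx/d) = (nπ/d)·cos(nπx/d) and d²/dx² sin(nπx/d) = −(nπ/d)²·sin(nπx/d); on 0 ≤ x ≤ d, ∫sin²(nπx/d) dx = d/2 and ∫sin(nπx/d)·cos(nπx/d) dx = 0.
State is unnormalized: ∫|u|² dx = 2.5450, and ∫u*·(−ħ²/2m · u'') dx = 0.48475, so ⟨T⟩ = 0.48475 / 2.5450.
⟨T⟩ = 0.19047.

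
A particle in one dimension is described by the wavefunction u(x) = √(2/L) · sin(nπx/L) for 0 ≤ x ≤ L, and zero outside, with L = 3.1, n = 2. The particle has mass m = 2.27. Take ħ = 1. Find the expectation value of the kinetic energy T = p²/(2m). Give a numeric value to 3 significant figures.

T = −(ħ²/2m) d²/dx², so ⟨T⟩ = −(ħ²/2m) ∫ u*·u'' dx; with m = 2.27.
d/dx sin(nπx/L) = (nπ/L)·cos(nπx/L) and d²/dx² sin(nπx/L) = −(nπ/L)²·sin(nπx/L); on 0 ≤ x ≤ L, ∫sin²(nπx/L) dx = L/2 and ∫sin(nπx/L)·cos(nπx/L) dx = 0.
⟨T⟩ = 0.90486.

0.905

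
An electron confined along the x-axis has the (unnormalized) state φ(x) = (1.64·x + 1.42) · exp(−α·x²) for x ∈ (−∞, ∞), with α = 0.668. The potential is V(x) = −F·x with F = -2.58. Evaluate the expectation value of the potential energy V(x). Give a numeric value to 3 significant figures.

1.49

⟨V⟩ = ∫ V(x)·|φ|² dx / ∫|φ|² dx.
Expand each integrand as polynomial × e^(−2αx²) and use ∫x^(2j)·e^(−2αx²) dx = (2j−1)!!/(4α)^j · √(π/(2α)), odd powers → 0; here √(π/(2α)) = 1.5335.
State is unnormalized: ∫|φ|² dx = 4.6356, and ∫φ*·V(x)·φ dx = 6.8963, so ⟨V⟩ = 6.8963 / 4.6356.
⟨V⟩ = 1.4877.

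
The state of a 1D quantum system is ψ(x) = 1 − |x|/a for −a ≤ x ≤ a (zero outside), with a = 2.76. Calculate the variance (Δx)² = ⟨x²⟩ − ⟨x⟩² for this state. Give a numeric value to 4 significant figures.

Compute ⟨x⟩ and ⟨x²⟩ separately, then (Δx)² = ⟨x²⟩ − ⟨x⟩².
ψ is even, so ∫ over [−a, a] = 2∫₀ᵃ with ψ = 1 − x/a there: ∫₀ᵃ (1 − x/a)² dx = a/3, ∫₀ᵃ x²(1 − x/a)² dx = a³/30, ∫₀ᵃ x⁴(1 − x/a)² dx = a⁵/105.
Normalization: ∫|ψ|² dx = 1.8400.
⟨x⟩ = 0.0000 and ⟨x²⟩ = 0.76176.
(Δx)² = 0.76176 − (0.0000)² = 0.76176.

0.7618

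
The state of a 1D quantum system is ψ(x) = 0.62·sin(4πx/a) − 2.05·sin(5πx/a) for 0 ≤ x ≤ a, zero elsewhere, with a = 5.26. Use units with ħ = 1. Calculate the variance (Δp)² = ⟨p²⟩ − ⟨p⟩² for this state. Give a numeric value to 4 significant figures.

Compute ⟨p⟩ and ⟨p²⟩ separately; (Δp)² = ⟨p²⟩ − ⟨p⟩².
d²/dx² sin(jπx/a) = −(jπ/a)²·sin(jπx/a); on 0 ≤ x ≤ a, ∫sin²(jπx/a) dx = a/2 and ∫sin(jπx/a)·sin(lπx/a) dx = 0 for j ≠ l, so only diagonal terms survive in ∫|ψ|² and ∫ψ·ψ″; ∫ψ·ψ′ dx = [ψ²/2] between the walls = 0.
Normalization: ∫|ψ|² dx = 12.064.
⟨p⟩ = 0.0000 and ⟨p²⟩ = 8.6490.
(Δp)² = 8.6490 − (0.0000)² = 8.6490.

8.649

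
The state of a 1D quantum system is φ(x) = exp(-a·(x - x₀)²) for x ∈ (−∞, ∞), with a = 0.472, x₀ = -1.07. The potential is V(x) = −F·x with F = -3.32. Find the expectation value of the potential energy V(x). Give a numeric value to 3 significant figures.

-3.55

⟨V⟩ = ∫ V(x)·|φ|² dx / ∫|φ|² dx.
Gaussian moments (u = x − x₀): ∫u^(2j)·e^(−2au²) du = (2j−1)!!/(4a)^j · √(π/(2a)), odd powers integrate to 0; here √(π/(2a)) = 1.8243.
State is unnormalized: ∫|φ|² dx = 1.8243, and ∫φ*·V(x)·φ dx = -6.4805, so ⟨V⟩ = -6.4805 / 1.8243.
⟨V⟩ = -3.5524.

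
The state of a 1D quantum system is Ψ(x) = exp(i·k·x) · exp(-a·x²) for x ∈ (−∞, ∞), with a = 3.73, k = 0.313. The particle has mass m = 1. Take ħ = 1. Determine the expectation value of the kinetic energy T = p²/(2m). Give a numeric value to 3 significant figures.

T = −(ħ²/2m) d²/dx², so ⟨T⟩ = −(ħ²/2m) ∫ Ψ*·Ψ'' dx / ∫|Ψ|² dx; with m = 1.
Gaussian moments: ∫x^(2j)·e^(−2ax²) dx = (2j−1)!!/(4a)^j · √(π/(2a)), odd powers integrate to 0; here √(π/(2a)) = 0.64894. Derivatives: Ψ′ = (ik − 2ax)·Ψ, Ψ″ = ((ik − 2ax)² − 2a)·Ψ; the odd-in-x pieces drop out.
State is unnormalized: ∫|Ψ|² dx = 0.64894, and ∫Ψ*·(−ħ²/2m · Ψ'') dx = 1.2421, so ⟨T⟩ = 1.2421 / 0.64894.
⟨T⟩ = 1.9140.

1.91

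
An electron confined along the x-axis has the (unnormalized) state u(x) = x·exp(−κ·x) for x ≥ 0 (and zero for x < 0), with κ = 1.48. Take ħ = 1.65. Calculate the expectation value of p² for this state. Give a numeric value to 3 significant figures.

5.96

p² u = −ħ² d²u/dx²; ⟨p²⟩ = −ħ² ∫ u*·u'' dx / ∫|u|² dx.
Differentiate x·exp(−κ·x) with the product rule; every integrand then reduces to terms xʲ·e^(−2κx) on [0, ∞), with ∫₀^∞ xʲ·e^(−2κx) dx = j!/(2κ)^(j+1).
State is unnormalized: ∫|u|² dx = 0.077118, and ∫u*·(−ħ² u'') dx = 0.45988, so ⟨p²⟩ = 0.45988 / 0.077118.
⟨p²⟩ = 5.9634.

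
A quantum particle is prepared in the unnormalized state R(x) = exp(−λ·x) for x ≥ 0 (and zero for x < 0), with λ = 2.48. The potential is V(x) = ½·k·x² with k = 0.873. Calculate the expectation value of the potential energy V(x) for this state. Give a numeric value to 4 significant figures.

⟨V⟩ = ∫ V(x)·|R|² dx / ∫|R|² dx.
Every integrand reduces to terms xʲ·e^(−2λx) on [0, ∞); use ∫₀^∞ xʲ·e^(−2λx) dx = j!/(2λ)^(j+1).
State is unnormalized: ∫|R|² dx = 0.20161, and ∫R*·V(x)·R dx = 0.0071543, so ⟨V⟩ = 0.0071543 / 0.20161.
⟨V⟩ = 0.035485.

0.03549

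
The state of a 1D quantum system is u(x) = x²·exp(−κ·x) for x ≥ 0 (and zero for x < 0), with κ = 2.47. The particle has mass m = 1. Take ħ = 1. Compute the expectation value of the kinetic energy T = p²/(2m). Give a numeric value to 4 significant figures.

T = −(ħ²/2m) d²/dx², so ⟨T⟩ = −(ħ²/2m) ∫ u*·u'' dx / ∫|u|² dx; with m = 1.
Differentiate x²·exp(−κ·x) with the product rule; every integrand then reduces to terms xʲ·e^(−2κx) on [0, ∞), with ∫₀^∞ xʲ·e^(−2κx) dx = j!/(2κ)^(j+1).
State is unnormalized: ∫|u|² dx = 0.0081579, and ∫u*·(−ħ²/2m · u'') dx = 0.0082951, so ⟨T⟩ = 0.0082951 / 0.0081579.
⟨T⟩ = 1.0168.

1.017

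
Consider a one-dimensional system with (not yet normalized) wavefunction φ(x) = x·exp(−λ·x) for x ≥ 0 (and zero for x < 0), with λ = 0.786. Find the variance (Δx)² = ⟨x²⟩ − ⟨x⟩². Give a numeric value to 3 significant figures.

1.21

Compute ⟨x⟩ and ⟨x²⟩ separately, then (Δx)² = ⟨x²⟩ − ⟨x⟩².
Every integrand reduces to terms xʲ·e^(−2λx) on [0, ∞); use ∫₀^∞ xʲ·e^(−2λx) dx = j!/(2λ)^(j+1).
Normalization: ∫|φ|² dx = 0.51484.
⟨x⟩ = 1.9084 and ⟨x²⟩ = 4.8560.
(Δx)² = 4.8560 − (1.9084)² = 1.2140.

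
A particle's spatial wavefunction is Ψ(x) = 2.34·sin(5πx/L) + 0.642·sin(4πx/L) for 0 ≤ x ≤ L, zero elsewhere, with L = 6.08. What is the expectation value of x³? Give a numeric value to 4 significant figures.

⟨x³⟩ = ∫ x³·|Ψ|² dx / ∫|Ψ|² dx (integrals over the domain).
On 0 ≤ x ≤ L (j ≠ l): ∫sin²(jπx/L) dx = L/2, ∫sin(jπx/L)·sin(lπx/L) dx = 0; diagonal moments ∫x·sin²(jπx/L) dx = L²/4, ∫x²·sin²(jπx/L) dx = L³·(1/6 − 1/(4j²π²)); cross terms ∫x·sin(jπx/L)·sin(lπx/L) dx = 0 for j + l even and −4jlL²/(π²(j² − l²)²) for j + l odd, ∫x²·sin(jπx/L)·sin(lπx/L) dx = (−1)^(j+l)·4jlL³/(π²(j² − l²)²); higher powers the same way via product-to-sum and parts.
State is unnormalized: ∫|Ψ|² dx = 17.899, and ∫Ψ*·x³·Ψ dx = 629.57, so ⟨x³⟩ = 629.57 / 17.899.
⟨x³⟩ = 35.174.

35.17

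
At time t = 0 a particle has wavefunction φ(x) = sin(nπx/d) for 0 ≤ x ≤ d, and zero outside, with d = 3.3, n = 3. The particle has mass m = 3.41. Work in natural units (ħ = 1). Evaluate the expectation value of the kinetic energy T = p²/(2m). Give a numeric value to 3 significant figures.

1.20

T = −(ħ²/2m) d²/dx², so ⟨T⟩ = −(ħ²/2m) ∫ φ*·φ'' dx / ∫|φ|² dx; with m = 3.41.
d/dx sin(nπx/d) = (nπ/d)·cos(nπx/d) and d²/dx² sin(nπx/d) = −(nπ/d)²·sin(nπx/d); on 0 ≤ x ≤ d, ∫sin²(nπx/d) dx = d/2 and ∫sin(nπx/d)·cos(nπx/d) dx = 0.
State is unnormalized: ∫|φ|² dx = 1.6500, and ∫φ*·(−ħ²/2m · φ'') dx = 1.9734, so ⟨T⟩ = 1.9734 / 1.6500.
⟨T⟩ = 1.1960.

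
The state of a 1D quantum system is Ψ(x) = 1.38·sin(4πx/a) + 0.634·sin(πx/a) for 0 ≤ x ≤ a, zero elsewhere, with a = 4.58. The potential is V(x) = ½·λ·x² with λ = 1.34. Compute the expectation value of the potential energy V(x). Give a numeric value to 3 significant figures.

⟨V⟩ = ∫ V(x)·|Ψ|² dx / ∫|Ψ|² dx.
On 0 ≤ x ≤ a (j ≠ l): ∫sin²(jπx/a) dx = a/2, ∫sin(jπx/a)·sin(lπx/a) dx = 0; diagonal moments ∫x·sin²(jπx/a) dx = a²/4, ∫x²·sin²(jπx/a) dx = a³·(1/6 − 1/(4j²π²)); cross terms ∫x·sin(jπx/a)·sin(lπx/a) dx = 0 for j + l even and −4jla²/(π²(j² − l²)²) for j + l odd, ∫x²·sin(jπx/a)·sin(lπx/a) dx = (−1)^(j+l)·4jla³/(π²(j² − l²)²); higher powers the same way via product-to-sum and parts.
State is unnormalized: ∫|Ψ|² dx = 5.2816, and ∫Ψ*·V(x)·Ψ dx = 23.082, so ⟨V⟩ = 23.082 / 5.2816.
⟨V⟩ = 4.3702.

4.37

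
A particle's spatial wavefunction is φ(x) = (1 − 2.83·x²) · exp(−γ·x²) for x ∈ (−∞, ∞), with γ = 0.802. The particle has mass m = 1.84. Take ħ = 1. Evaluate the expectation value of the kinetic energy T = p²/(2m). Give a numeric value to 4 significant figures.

T = −(ħ²/2m) d²/dx², so ⟨T⟩ = −(ħ²/2m) ∫ φ*·φ'' dx / ∫|φ|² dx; with m = 1.84.
Expand each integrand as polynomial × e^(−2γx²) and use ∫x^(2j)·e^(−2γx²) dx = (2j−1)!!/(4γ)^j · √(π/(2γ)), odd powers → 0; here √(π/(2γ)) = 1.3995. Differentiate with the product rule, d/dx e^(−γx²) = −2γx·e^(−γx²).
State is unnormalized: ∫|φ|² dx = 2.1977, and ∫φ*·(−ħ²/2m · φ'') dx = 2.5046, so ⟨T⟩ = 2.5046 / 2.1977.
⟨T⟩ = 1.1397.

1.140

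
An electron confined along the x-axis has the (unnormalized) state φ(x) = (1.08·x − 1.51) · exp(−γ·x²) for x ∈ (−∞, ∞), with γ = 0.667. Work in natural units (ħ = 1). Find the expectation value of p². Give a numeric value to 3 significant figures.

0.882

p² φ = −ħ² d²φ/dx²; ⟨p²⟩ = −ħ² ∫ φ*·φ'' dx / ∫|φ|² dx.
Expand each integrand as polynomial × e^(−2γx²) and use ∫x^(2j)·e^(−2γx²) dx = (2j−1)!!/(4γ)^j · √(π/(2γ)), odd powers → 0; here √(π/(2γ)) = 1.5346. Differentiate with the product rule, d/dx e^(−γx²) = −2γx·e^(−γx²).
State is unnormalized: ∫|φ|² dx = 4.1700, and ∫φ*·(−ħ² φ'') dx = 3.6763, so ⟨p²⟩ = 3.6763 / 4.1700.
⟨p²⟩ = 0.88163.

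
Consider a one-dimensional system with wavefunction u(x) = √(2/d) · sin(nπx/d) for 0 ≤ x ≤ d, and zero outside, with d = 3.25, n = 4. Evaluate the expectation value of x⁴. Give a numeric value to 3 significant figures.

21.6

⟨x⁴⟩ = ∫ x⁴·|u|² dx (integrals over the domain).
With sin²θ = (1 − cos2θ)/2 on 0 ≤ x ≤ d: ∫sin²(nπx/d) dx = d/2, ∫x·sin²(nπx/d) dx = d²/4, ∫x²·sin²(nπx/d) dx = d³·(1/6 − 1/(4n²π²)); higher powers xᵏ the same way, integrating xᵏ·cos(2nπx/d) by parts.
⟨x⁴⟩ = 21.613.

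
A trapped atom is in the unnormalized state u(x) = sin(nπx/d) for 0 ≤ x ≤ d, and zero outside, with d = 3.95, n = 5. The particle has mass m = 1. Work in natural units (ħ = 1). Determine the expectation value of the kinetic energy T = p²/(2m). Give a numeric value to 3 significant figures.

7.91

T = −(ħ²/2m) d²/dx², so ⟨T⟩ = −(ħ²/2m) ∫ u*·u'' dx / ∫|u|² dx; with m = 1.
d/dx sin(nπx/d) = (nπ/d)·cos(nπx/d) and d²/dx² sin(nπx/d) = −(nπ/d)²·sin(nπx/d); on 0 ≤ x ≤ d, ∫sin²(nπx/d) dx = d/2 and ∫sin(nπx/d)·cos(nπx/d) dx = 0.
State is unnormalized: ∫|u|² dx = 1.9750, and ∫u*·(−ħ²/2m · u'') dx = 15.616, so ⟨T⟩ = 15.616 / 1.9750.
⟨T⟩ = 7.9071.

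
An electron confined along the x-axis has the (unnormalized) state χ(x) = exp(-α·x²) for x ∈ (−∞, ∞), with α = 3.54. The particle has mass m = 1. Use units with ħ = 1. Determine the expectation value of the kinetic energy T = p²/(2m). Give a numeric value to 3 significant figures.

T = −(ħ²/2m) d²/dx², so ⟨T⟩ = −(ħ²/2m) ∫ χ*·χ'' dx / ∫|χ|² dx; with m = 1.
Gaussian moments: ∫x^(2j)·e^(−2αx²) dx = (2j−1)!!/(4α)^j · √(π/(2α)), odd powers integrate to 0; here √(π/(2α)) = 0.66613. Derivatives: d/dx e^(−αx²) = −2αx·e^(−αx²), d²/dx² e^(−αx²) = (4α²x² − 2α)·e^(−αx²).
State is unnormalized: ∫|χ|² dx = 0.66613, and ∫χ*·(−ħ²/2m · χ'') dx = 1.1790, so ⟨T⟩ = 1.1790 / 0.66613.
⟨T⟩ = 1.7700.

1.77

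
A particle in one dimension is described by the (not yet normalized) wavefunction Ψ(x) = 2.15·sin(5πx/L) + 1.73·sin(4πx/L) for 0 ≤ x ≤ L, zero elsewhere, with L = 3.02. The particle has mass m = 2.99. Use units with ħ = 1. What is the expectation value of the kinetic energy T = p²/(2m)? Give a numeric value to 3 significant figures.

T = −(ħ²/2m) d²/dx², so ⟨T⟩ = −(ħ²/2m) ∫ Ψ*·Ψ'' dx / ∫|Ψ|² dx; with m = 2.99.
d²/dx² sin(jπx/L) = −(jπ/L)²·sin(jπx/L); on 0 ≤ x ≤ L, ∫sin²(jπx/L) dx = L/2 and ∫sin(jπx/L)·sin(lπx/L) dx = 0 for j ≠ l, so only diagonal terms survive in ∫|Ψ|² and ∫Ψ·Ψ″; ∫Ψ·Ψ′ dx = [Ψ²/2] between the walls = 0.
State is unnormalized: ∫|Ψ|² dx = 11.499, and ∫Ψ*·(−ħ²/2m · Ψ'') dx = 44.663, so ⟨T⟩ = 44.663 / 11.499.
⟨T⟩ = 3.8840.

3.88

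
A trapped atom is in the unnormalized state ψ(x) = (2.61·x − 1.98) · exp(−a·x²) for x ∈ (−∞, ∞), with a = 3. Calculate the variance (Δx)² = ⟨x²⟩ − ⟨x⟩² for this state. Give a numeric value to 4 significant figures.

0.06759

Compute ⟨x⟩ and ⟨x²⟩ separately, then (Δx)² = ⟨x²⟩ − ⟨x⟩².
Expand each integrand as polynomial × e^(−2ax²) and use ∫x^(2j)·e^(−2ax²) dx = (2j−1)!!/(4a)^j · √(π/(2a)), odd powers → 0; here √(π/(2a)) = 0.72360.
Normalization: ∫|ψ|² dx = 3.2476.
⟨x⟩ = -0.19191 and ⟨x²⟩ = 0.10441.
(Δx)² = 0.10441 − (-0.19191)² = 0.067585.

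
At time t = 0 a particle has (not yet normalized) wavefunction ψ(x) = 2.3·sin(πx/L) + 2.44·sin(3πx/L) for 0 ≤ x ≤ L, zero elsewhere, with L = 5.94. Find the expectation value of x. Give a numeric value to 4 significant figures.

⟨x⟩ = ∫ x·|ψ|² dx / ∫|ψ|² dx (integrals over the domain).
On 0 ≤ x ≤ L (j ≠ l): ∫sin²(jπx/L) dx = L/2, ∫sin(jπx/L)·sin(lπx/L) dx = 0; diagonal moments ∫x·sin²(jπx/L) dx = L²/4, ∫x²·sin²(jπx/L) dx = L³·(1/6 − 1/(4j²π²)); cross terms ∫x·sin(jπx/L)·sin(lπx/L) dx = 0 for j + l even and −4jlL²/(π²(j² − l²)²) for j + l odd, ∫x²·sin(jπx/L)·sin(lπx/L) dx = (−1)^(j+l)·4jlL³/(π²(j² − l²)²); higher powers the same way via product-to-sum and parts.
State is unnormalized: ∫|ψ|² dx = 33.393, and ∫ψ*·x·ψ dx = 99.179, so ⟨x⟩ = 99.179 / 33.393.
⟨x⟩ = 2.9700.

2.970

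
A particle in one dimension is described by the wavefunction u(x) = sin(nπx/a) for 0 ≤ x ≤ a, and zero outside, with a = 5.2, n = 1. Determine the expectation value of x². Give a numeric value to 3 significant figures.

⟨x²⟩ = ∫ x²·|u|² dx / ∫|u|² dx (integrals over the domain).
With sin²θ = (1 − cos2θ)/2 on 0 ≤ x ≤ a: ∫sin²(nπx/a) dx = a/2, ∫x·sin²(nπx/a) dx = a²/4, ∫x²·sin²(nπx/a) dx = a³·(1/6 − 1/(4n²π²)); higher powers xᵏ the same way, integrating xᵏ·cos(2nπx/a) by parts.
State is unnormalized: ∫|u|² dx = 2.6000, and ∫u*·x²·u dx = 19.873, so ⟨x²⟩ = 19.873 / 2.6000.
⟨x²⟩ = 7.6435.

7.64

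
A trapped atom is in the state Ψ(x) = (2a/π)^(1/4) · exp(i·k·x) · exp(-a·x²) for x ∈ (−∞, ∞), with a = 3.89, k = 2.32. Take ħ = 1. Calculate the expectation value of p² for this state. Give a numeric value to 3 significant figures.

p² Ψ = −ħ² d²Ψ/dx²; ⟨p²⟩ = −ħ² ∫ Ψ*·Ψ'' dx.
Gaussian moments: ∫x^(2j)·e^(−2ax²) dx = (2j−1)!!/(4a)^j · √(π/(2a)), odd powers integrate to 0; here √(π/(2a)) = 0.63546. Derivatives: Ψ′ = (ik − 2ax)·Ψ, Ψ″ = ((ik − 2ax)² − 2a)·Ψ; the odd-in-x pieces drop out.
⟨p²⟩ = 9.2724.

9.27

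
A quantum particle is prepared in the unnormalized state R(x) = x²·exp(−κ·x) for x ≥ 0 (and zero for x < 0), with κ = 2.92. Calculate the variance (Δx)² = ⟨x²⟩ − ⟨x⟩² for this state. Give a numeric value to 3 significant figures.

0.147

Compute ⟨x⟩ and ⟨x²⟩ separately, then (Δx)² = ⟨x²⟩ − ⟨x⟩².
Every integrand reduces to terms xʲ·e^(−2κx) on [0, ∞); use ∫₀^∞ xʲ·e^(−2κx) dx = j!/(2κ)^(j+1).
Normalization: ∫|R|² dx = 0.0035330.
⟨x⟩ = 0.85616 and ⟨x²⟩ = 0.87962.
(Δx)² = 0.87962 − (0.85616)² = 0.14660.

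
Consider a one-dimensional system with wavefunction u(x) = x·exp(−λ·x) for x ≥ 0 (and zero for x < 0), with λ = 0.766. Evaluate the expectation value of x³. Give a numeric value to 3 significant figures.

⟨x³⟩ = ∫ x³·|u|² dx / ∫|u|² dx (integrals over the domain).
Every integrand reduces to terms xʲ·e^(−2λx) on [0, ∞); use ∫₀^∞ xʲ·e^(−2λx) dx = j!/(2λ)^(j+1).
State is unnormalized: ∫|u|² dx = 0.55623, and ∫u*·x³·u dx = 9.2817, so ⟨x³⟩ = 9.2817 / 0.55623.
⟨x³⟩ = 16.687.

16.7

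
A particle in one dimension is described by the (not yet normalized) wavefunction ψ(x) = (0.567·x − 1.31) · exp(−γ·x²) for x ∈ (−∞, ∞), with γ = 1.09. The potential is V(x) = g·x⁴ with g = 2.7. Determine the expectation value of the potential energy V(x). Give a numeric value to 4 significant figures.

0.4963

⟨V⟩ = ∫ V(x)·|ψ|² dx / ∫|ψ|² dx.
Expand each integrand as polynomial × e^(−2γx²) and use ∫x^(2j)·e^(−2γx²) dx = (2j−1)!!/(4γ)^j · √(π/(2γ)), odd powers → 0; here √(π/(2γ)) = 1.2005.
State is unnormalized: ∫|ψ|² dx = 2.1486, and ∫ψ*·V(x)·ψ dx = 1.0664, so ⟨V⟩ = 1.0664 / 2.1486.
⟨V⟩ = 0.49632.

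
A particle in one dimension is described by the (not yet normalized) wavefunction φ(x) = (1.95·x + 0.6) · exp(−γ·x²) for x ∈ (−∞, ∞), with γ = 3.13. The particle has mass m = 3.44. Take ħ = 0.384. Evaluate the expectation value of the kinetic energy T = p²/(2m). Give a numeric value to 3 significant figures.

0.128

T = −(ħ²/2m) d²/dx², so ⟨T⟩ = −(ħ²/2m) ∫ φ*·φ'' dx / ∫|φ|² dx; with m = 3.44.
Expand each integrand as polynomial × e^(−2γx²) and use ∫x^(2j)·e^(−2γx²) dx = (2j−1)!!/(4γ)^j · √(π/(2γ)), odd powers → 0; here √(π/(2γ)) = 0.70842. Differentiate with the product rule, d/dx e^(−γx²) = −2γx·e^(−γx²).
State is unnormalized: ∫|φ|² dx = 0.47019, and ∫φ*·(−ħ²/2m · φ'') dx = 0.060409, so ⟨T⟩ = 0.060409 / 0.47019.
⟨T⟩ = 0.12848.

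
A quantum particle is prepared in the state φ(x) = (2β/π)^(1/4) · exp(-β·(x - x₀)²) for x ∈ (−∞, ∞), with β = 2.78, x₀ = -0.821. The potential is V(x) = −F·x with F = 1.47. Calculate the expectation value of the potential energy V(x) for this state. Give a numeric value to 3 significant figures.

⟨V⟩ = ∫ V(x)·|φ|² dx.
Gaussian moments (u = x − x₀): ∫u^(2j)·e^(−2βu²) du = (2j−1)!!/(4β)^j · √(π/(2β)), odd powers integrate to 0; here √(π/(2β)) = 0.75169.
⟨V⟩ = 1.2069.

1.21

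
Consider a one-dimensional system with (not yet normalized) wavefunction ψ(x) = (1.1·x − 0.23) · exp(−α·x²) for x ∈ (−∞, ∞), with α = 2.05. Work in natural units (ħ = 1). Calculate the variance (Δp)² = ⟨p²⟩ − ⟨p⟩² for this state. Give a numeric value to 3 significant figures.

5.07

Compute ⟨p⟩ and ⟨p²⟩ separately; (Δp)² = ⟨p²⟩ − ⟨p⟩².
Expand each integrand as polynomial × e^(−2αx²) and use ∫x^(2j)·e^(−2αx²) dx = (2j−1)!!/(4α)^j · √(π/(2α)), odd powers → 0; here √(π/(2α)) = 0.87535. Differentiate with the product rule, d/dx e^(−αx²) = −2αx·e^(−αx²).
Normalization: ∫|ψ|² dx = 0.17547.
⟨p⟩ = 0.0000 and ⟨p²⟩ = 5.0680.
(Δp)² = 5.0680 − (0.0000)² = 5.0680.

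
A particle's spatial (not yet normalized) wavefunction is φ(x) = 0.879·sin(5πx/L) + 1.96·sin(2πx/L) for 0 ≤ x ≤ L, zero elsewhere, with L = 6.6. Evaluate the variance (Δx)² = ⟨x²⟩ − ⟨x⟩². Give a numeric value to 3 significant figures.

Compute ⟨x⟩ and ⟨x²⟩ separately, then (Δx)² = ⟨x²⟩ − ⟨x⟩².
On 0 ≤ x ≤ L (j ≠ l): ∫sin²(jπx/L) dx = L/2, ∫sin(jπx/L)·sin(lπx/L) dx = 0; diagonal moments ∫x·sin²(jπx/L) dx = L²/4, ∫x²·sin²(jπx/L) dx = L³·(1/6 − 1/(4j²π²)); cross terms ∫x·sin(jπx/L)·sin(lπx/L) dx = 0 for j + l even and −4jlL²/(π²(j² − l²)²) for j + l odd, ∫x²·sin(jπx/L)·sin(lπx/L) dx = (−1)^(j+l)·4jlL³/(π²(j² − l²)²); higher powers the same way via product-to-sum and parts.
Normalization: ∫|φ|² dx = 15.227.
⟨x⟩ = 3.2094 and ⟨x²⟩ = 13.448.
(Δx)² = 13.448 − (3.2094)² = 3.1477.

3.15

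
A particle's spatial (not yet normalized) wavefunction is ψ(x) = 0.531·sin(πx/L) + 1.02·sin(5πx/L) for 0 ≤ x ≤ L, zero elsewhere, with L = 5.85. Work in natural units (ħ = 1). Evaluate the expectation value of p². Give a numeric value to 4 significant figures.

p² ψ = −ħ² d²ψ/dx²; ⟨p²⟩ = −ħ² ∫ ψ*·ψ'' dx / ∫|ψ|² dx.
d²/dx² sin(jπx/L) = −(jπ/L)²·sin(jπx/L); on 0 ≤ x ≤ L, ∫sin²(jπx/L) dx = L/2 and ∫sin(jπx/L)·sin(lπx/L) dx = 0 for j ≠ l, so only diagonal terms survive in ∫|ψ|² and ∫ψ·ψ″; ∫ψ·ψ′ dx = [ψ²/2] between the walls = 0.
State is unnormalized: ∫|ψ|² dx = 3.8679, and ∫ψ*·(−ħ² ψ'') dx = 22.179, so ⟨p²⟩ = 22.179 / 3.8679.
⟨p²⟩ = 5.7340.

5.734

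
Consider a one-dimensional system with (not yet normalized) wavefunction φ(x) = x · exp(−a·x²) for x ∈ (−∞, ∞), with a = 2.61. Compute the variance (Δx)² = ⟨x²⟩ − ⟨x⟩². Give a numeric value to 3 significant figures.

0.287

Compute ⟨x⟩ and ⟨x²⟩ separately, then (Δx)² = ⟨x²⟩ − ⟨x⟩².
Expand each integrand as polynomial × e^(−2ax²) and use ∫x^(2j)·e^(−2ax²) dx = (2j−1)!!/(4a)^j · √(π/(2a)), odd powers → 0; here √(π/(2a)) = 0.77578.
Normalization: ∫|φ|² dx = 0.074309.
⟨x⟩ = 0.0000 and ⟨x²⟩ = 0.28736.
(Δx)² = 0.28736 − (0.0000)² = 0.28736.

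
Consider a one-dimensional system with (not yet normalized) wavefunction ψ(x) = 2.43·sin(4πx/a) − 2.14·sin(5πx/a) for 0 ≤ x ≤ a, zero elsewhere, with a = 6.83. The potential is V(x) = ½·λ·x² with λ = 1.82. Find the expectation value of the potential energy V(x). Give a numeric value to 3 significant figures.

⟨V⟩ = ∫ V(x)·|ψ|² dx / ∫|ψ|² dx.
On 0 ≤ x ≤ a (j ≠ l): ∫sin²(jπx/a) dx = a/2, ∫sin(jπx/a)·sin(lπx/a) dx = 0; diagonal moments ∫x·sin²(jπx/a) dx = a²/4, ∫x²·sin²(jπx/a) dx = a³·(1/6 − 1/(4j²π²)); cross terms ∫x·sin(jπx/a)·sin(lπx/a) dx = 0 for j + l even and −4jla²/(π²(j² − l²)²) for j + l odd, ∫x²·sin(jπx/a)·sin(lπx/a) dx = (−1)^(j+l)·4jla³/(π²(j² − l²)²); higher powers the same way via product-to-sum and parts.
State is unnormalized: ∫|ψ|² dx = 35.805, and ∫ψ*·V(x)·ψ dx = 804.34, so ⟨V⟩ = 804.34 / 35.805.
⟨V⟩ = 22.465.

22.5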